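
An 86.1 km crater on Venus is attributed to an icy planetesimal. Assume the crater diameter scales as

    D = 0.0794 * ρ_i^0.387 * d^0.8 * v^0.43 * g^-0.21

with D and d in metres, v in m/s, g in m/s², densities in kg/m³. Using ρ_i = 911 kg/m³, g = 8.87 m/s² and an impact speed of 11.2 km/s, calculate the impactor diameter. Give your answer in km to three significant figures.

Rearranging for d: d = [D / (0.0794 · 911^0.387 · 11200^0.43 · 8.87^-0.21)]^(1/0.8).
D = 86100 m.
911^0.387 = 13.97
11200^0.43 = 55.10
8.87^-0.21 = 0.6323
Denominator = 0.0794 × 13.97 × 55.10 × 0.6323 = 38.64
D / 38.64 = 86100 / 38.64 = 2228
d = 2228^(1/0.8) = 2228^1.25 = 15307 m

d ≈ 15.3 km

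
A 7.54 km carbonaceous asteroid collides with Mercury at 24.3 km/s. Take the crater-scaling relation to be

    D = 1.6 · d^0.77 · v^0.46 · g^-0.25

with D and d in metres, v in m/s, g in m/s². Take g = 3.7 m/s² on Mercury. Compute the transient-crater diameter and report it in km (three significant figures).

In SI units: d = 7540 m, v = 24300 m/s.
d^0.77 = 7540^0.77 = 967.3
v^0.46 = 24300^0.46 = 104.1
g^-0.25 = 3.7^-0.25 = 0.7210
D = 1.6 × 967.3 × 104.1 × 0.7210 = 1.162 × 10^5 m
   = 116.2 km

D ≈ 116 km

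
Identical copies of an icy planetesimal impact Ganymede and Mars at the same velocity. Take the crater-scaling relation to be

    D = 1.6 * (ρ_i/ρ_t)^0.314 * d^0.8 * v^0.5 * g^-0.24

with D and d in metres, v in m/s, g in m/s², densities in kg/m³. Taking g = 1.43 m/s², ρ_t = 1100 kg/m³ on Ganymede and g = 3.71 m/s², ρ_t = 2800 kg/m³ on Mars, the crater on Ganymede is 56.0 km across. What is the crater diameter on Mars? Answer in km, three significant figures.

The impactor-only factors (d, v, ρ_i) cancel in the ratio, leaving D_Mars/D_Ganymede = (g_Mars/g_Ganymede)^-0.24 · (ρ_t,Ganymede/ρ_t,Mars)^0.314.
(3.71/1.43)^-0.24 = 2.594^-0.24 = 0.7955
(1100/2800)^0.314 = 0.3929^0.314 = 0.7458
Ratio = 0.7955 × 0.7458 = 0.5933
D_Mars = 0.5933 × 56.0 km = 33.2 km

D ≈ 33.2 km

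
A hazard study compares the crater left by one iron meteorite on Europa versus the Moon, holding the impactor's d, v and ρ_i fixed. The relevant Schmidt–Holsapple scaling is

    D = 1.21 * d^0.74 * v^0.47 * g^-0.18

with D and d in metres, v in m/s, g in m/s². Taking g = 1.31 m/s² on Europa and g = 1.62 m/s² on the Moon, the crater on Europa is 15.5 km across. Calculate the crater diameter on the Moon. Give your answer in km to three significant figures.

D ≈ 14.9 km

All impactor-dependent factors cancel in the ratio, leaving D_Moon/D_Europa = (g_Moon/g_Europa)^-0.18.
(1.62/1.31)^-0.18 = 1.237^-0.18 = 0.9624
D_Moon = 0.9624 × 15.5 km = 14.9 km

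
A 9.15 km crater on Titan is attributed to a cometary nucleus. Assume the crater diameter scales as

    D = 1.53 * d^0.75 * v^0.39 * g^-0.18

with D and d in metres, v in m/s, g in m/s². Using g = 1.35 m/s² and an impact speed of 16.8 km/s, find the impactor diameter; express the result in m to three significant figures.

Rearranging for d: d = [D / (1.53 · 16800^0.39 · 1.35^-0.18)]^(1/0.75).
D = 9150 m.
16800^0.39 = 44.45
1.35^-0.18 = 0.9474
Denominator = 1.53 × 44.45 × 0.9474 = 64.43
D / 64.43 = 9150 / 64.43 = 142.0
d = 142.0^(1/0.75) = 142.0^1.3333 = 740.7 m

d ≈ 741 m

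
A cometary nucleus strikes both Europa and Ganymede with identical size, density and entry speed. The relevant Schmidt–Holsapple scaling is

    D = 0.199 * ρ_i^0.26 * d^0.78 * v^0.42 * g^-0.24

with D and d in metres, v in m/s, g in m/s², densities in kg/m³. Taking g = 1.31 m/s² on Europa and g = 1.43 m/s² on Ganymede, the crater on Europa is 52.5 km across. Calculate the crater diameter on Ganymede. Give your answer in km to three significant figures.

D ≈ 51.4 km

All impactor-dependent factors cancel in the ratio, leaving D_Ganymede/D_Europa = (g_Ganymede/g_Europa)^-0.24.
(1.43/1.31)^-0.24 = 1.092^-0.24 = 0.9791
D_Ganymede = 0.9791 × 52.5 km = 51.4 km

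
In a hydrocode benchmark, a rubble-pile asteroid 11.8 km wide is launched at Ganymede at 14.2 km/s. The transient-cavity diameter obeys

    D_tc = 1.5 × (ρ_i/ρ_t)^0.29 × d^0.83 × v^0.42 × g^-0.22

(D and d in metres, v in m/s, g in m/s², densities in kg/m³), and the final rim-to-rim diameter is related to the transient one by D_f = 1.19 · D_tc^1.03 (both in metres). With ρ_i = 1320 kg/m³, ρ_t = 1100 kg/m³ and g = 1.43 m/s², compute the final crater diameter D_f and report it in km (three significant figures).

In SI: d = 11800 m, v = 14200 m/s.
(ρ_i/ρ_t)^0.29 = (1320/1100)^0.29 = 1.054
d^0.83 = 11800^0.83 = 2397
v^0.42 = 14200^0.42 = 55.46
g^-0.22 = 1.43^-0.22 = 0.9243
D_tc = 1.5 × 1.054 × 2397 × 55.46 × 0.9243 = 1.943 × 10^5 m
D_f = 1.19 × (1.943 × 10^5)^1.03 = 3.332 × 10^5 m
     = 333.2 km

D_f ≈ 333 km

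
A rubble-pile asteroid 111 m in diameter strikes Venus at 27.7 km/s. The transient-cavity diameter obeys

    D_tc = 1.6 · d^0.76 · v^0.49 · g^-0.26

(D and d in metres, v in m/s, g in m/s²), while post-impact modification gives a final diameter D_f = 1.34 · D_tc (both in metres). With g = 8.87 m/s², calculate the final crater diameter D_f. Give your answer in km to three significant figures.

D_f ≈ 6.55 km

v = 27700 m/s.
d^0.76 = 111^0.76 = 35.85
v^0.49 = 27700^0.49 = 150.3
g^-0.26 = 8.87^-0.26 = 0.5669
D_tc = 1.6 × 35.85 × 150.3 × 0.5669 = 4887 m
D_f = 1.34 × 4887 = 6549 m
     = 6.549 km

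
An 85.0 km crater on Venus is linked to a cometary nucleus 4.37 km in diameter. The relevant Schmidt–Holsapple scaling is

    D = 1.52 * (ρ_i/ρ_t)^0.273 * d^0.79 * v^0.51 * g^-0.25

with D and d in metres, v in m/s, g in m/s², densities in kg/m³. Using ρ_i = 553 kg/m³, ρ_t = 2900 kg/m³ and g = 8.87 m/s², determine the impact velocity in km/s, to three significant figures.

v ≈ 33.1 km/s

Rearranging for v: v = [D / (1.52 · (553/2900)^0.273 · 4370^0.79 · 8.87^-0.25)]^(1/0.51).
D = 85000 m.
(553/2900)^0.273 = 0.6361
4370^0.79 = 751.6
8.87^-0.25 = 0.5795
Denominator = 1.52 × 0.6361 × 751.6 × 0.5795 = 421.1
D / 421.1 = 85000 / 421.1 = 201.9
v = 201.9^(1/0.51) = 201.9^1.9608 = 33106 m/s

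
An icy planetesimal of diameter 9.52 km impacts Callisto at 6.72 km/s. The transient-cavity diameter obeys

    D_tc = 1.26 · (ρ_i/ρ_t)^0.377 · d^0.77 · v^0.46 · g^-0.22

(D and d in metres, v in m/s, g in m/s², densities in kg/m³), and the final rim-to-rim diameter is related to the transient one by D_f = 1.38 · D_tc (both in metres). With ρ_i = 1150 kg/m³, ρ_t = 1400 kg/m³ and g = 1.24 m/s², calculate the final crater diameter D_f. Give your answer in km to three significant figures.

D_f ≈ 103 km

In SI: d = 9520 m, v = 6720 m/s.
(ρ_i/ρ_t)^0.377 = (1150/1400)^0.377 = 0.9285
d^0.77 = 9520^0.77 = 1158
v^0.46 = 6720^0.46 = 57.62
g^-0.22 = 1.24^-0.22 = 0.9538
D_tc = 1.26 × 0.9285 × 1158 × 57.62 × 0.9538 = 74450 m
D_f = 1.38 × 74450 = 1.027 × 10^5 m
     = 102.7 km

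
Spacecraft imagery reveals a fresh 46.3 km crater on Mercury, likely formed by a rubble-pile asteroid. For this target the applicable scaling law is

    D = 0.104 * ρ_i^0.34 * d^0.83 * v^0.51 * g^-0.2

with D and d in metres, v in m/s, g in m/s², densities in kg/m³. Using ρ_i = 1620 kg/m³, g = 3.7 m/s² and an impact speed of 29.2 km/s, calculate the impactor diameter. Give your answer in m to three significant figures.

Rearranging for d: d = [D / (0.104 · 1620^0.34 · 29200^0.51 · 3.7^-0.2)]^(1/0.83).
D = 46300 m.
1620^0.34 = 12.34
29200^0.51 = 189.4
3.7^-0.2 = 0.7698
Denominator = 0.104 × 12.34 × 189.4 × 0.7698 = 187.1
D / 187.1 = 46300 / 187.1 = 247.5
d = 247.5^(1/0.83) = 247.5^1.2048 = 765.2 m

d ≈ 765 m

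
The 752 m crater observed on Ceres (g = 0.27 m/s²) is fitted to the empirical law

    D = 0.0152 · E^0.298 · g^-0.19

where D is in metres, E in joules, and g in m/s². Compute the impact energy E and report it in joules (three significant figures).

Rearranging: E = [D / (0.0152 · g^-0.19)]^(1/0.298).
g^-0.19 = 0.27^-0.19 = 1.282
D / (0.0152 × 1.282) = 752 / (0.01949) = 3.858 × 10^4
E = (3.858 × 10^4)^3.3557 = 2.457 × 10^15 J

E ≈ 2.46 × 10^15 J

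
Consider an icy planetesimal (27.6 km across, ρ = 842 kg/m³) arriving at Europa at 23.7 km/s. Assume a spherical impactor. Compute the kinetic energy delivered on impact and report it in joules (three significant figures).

E ≈ 2.60 × 10^24 J

d = 27600 m; v = 23700 m/s.
Mass m = (π/6) ρ d³ = (π/6) × 842 × (27600)³ = 9.269 × 10^15 kg
E = ½ m v² = 0.5 × 9.269 × 10^15 × (23700)² = 2.603 × 10^24 J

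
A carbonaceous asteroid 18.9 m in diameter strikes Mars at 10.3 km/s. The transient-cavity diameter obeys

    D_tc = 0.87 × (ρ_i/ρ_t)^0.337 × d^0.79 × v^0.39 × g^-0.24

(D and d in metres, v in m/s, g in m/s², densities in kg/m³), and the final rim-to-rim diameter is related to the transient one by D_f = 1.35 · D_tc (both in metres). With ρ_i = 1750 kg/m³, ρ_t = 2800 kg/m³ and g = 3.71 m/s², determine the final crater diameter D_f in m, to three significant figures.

D_f ≈ 274 m

v = 10300 m/s.
(ρ_i/ρ_t)^0.337 = (1750/2800)^0.337 = 0.8535
d^0.79 = 18.9^0.79 = 10.20
v^0.39 = 10300^0.39 = 36.73
g^-0.24 = 3.71^-0.24 = 0.7300
D_tc = 0.87 × 0.8535 × 10.20 × 36.73 × 0.7300 = 203.1 m
D_f = 1.35 × 203.1 = 274.2 m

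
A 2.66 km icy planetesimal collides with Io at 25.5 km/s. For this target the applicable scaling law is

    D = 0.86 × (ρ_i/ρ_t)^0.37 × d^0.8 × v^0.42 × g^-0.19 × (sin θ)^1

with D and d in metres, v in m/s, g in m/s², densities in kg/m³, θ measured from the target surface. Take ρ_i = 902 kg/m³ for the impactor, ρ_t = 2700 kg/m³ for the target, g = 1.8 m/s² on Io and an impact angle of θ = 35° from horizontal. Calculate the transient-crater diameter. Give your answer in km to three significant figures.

In SI units: d = 2660 m, v = 25500 m/s.
(ρ_i/ρ_t)^0.37 = (902/2700)^0.37 = 0.6665
d^0.8 = 2660^0.8 = 549.4
v^0.42 = 25500^0.42 = 70.92
g^-0.19 = 1.8^-0.19 = 0.8943
(sin 35°)^1 = 0.5736^1 = 0.5736
D = 0.86 × 0.6665 × 549.4 × 70.92 × 0.8943 × 0.5736 = 11456 m
   = 11.46 km

D ≈ 11.5 km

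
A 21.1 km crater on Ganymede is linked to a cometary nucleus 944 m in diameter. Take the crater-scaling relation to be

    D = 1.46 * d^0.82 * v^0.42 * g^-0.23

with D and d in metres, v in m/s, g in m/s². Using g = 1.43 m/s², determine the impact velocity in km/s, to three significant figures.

Rearranging for v: v = [D / (1.46 · 944^0.82 · 1.43^-0.23)]^(1/0.42).
D = 21100 m.
944^0.82 = 275.1
1.43^-0.23 = 0.9210
Denominator = 1.46 × 275.1 × 0.9210 = 369.9
D / 369.9 = 21100 / 369.9 = 57.04
v = 57.04^(1/0.42) = 57.04^2.381 = 15187 m/s

v ≈ 15.2 km/s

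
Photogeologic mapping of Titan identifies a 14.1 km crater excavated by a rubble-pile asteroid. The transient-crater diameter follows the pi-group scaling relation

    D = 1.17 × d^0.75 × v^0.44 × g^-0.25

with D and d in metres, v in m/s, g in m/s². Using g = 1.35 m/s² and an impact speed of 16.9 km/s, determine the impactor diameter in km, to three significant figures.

Rearranging for d: d = [D / (1.17 · 16900^0.44 · 1.35^-0.25)]^(1/0.75).
D = 14100 m.
16900^0.44 = 72.49
1.35^-0.25 = 0.9277
Denominator = 1.17 × 72.49 × 0.9277 = 78.68
D / 78.68 = 14100 / 78.68 = 179.2
d = 179.2^(1/0.75) = 179.2^1.3333 = 1010 m

d ≈ 1.01 km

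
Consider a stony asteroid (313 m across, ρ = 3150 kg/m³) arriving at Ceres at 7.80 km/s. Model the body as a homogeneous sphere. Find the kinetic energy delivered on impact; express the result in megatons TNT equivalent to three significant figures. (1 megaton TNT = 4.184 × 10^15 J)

E ≈ 368 Mt TNT

v = 7800 m/s.
Mass m = (π/6) ρ d³ = (π/6) × 3150 × (313)³ = 5.058 × 10^10 kg
E = ½ m v² = 0.5 × 5.058 × 10^10 × (7800)² = 1.539 × 10^18 J
   = 1.539 × 10^18 / 4.184×10^15 = 367.8 Mt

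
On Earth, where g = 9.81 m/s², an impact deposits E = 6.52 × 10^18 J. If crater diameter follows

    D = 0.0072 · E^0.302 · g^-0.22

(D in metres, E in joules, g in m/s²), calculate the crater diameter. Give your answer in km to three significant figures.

E^0.302 = (6.52 × 10^18)^0.302 = 4.807 × 10^5
g^-0.22 = 9.81^-0.22 = 0.6051
D = 0.0072 × 4.807 × 10^5 × 0.6051 = 2094 m
   = 2.094 km

D ≈ 2.09 km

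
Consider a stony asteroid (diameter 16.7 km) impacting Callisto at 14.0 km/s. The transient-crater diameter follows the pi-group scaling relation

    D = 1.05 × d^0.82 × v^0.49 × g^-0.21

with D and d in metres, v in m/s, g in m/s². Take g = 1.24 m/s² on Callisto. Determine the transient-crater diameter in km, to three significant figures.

D ≈ 313 km

In SI units: d = 16700 m, v = 14000 m/s.
d^0.82 = 16700^0.82 = 2902
v^0.49 = 14000^0.49 = 107.5
g^-0.21 = 1.24^-0.21 = 0.9558
D = 1.05 × 2902 × 107.5 × 0.9558 = 3.131 × 10^5 m
   = 313.1 km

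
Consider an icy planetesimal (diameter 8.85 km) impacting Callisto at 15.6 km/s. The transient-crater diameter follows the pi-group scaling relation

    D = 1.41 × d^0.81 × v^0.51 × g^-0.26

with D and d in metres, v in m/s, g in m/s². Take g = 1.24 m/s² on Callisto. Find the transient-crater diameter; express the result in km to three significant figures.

In SI units: d = 8850 m, v = 15600 m/s.
d^0.81 = 8850^0.81 = 1574
v^0.51 = 15600^0.51 = 137.6
g^-0.26 = 1.24^-0.26 = 0.9456
D = 1.41 × 1574 × 137.6 × 0.9456 = 2.888 × 10^5 m
   = 288.8 km

D ≈ 289 km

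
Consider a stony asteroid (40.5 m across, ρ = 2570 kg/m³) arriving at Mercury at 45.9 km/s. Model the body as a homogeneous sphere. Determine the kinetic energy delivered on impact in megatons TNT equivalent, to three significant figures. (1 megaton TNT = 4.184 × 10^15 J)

v = 45900 m/s.
Mass m = (π/6) ρ d³ = (π/6) × 2570 × (40.5)³ = 8.939 × 10^7 kg
E = ½ m v² = 0.5 × 8.939 × 10^7 × (45900)² = 9.416 × 10^16 J
   = 9.416 × 10^16 / 4.184×10^15 = 22.50 Mt

E ≈ 22.5 Mt TNT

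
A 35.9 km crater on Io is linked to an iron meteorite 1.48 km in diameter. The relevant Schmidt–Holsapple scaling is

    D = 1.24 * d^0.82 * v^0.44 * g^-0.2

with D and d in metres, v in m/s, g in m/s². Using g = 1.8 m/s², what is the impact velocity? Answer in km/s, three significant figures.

Rearranging for v: v = [D / (1.24 · 1480^0.82 · 1.8^-0.2)]^(1/0.44).
D = 35900 m.
1480^0.82 = 397.8
1.8^-0.2 = 0.8891
Denominator = 1.24 × 397.8 × 0.8891 = 438.6
D / 438.6 = 35900 / 438.6 = 81.85
v = 81.85^(1/0.44) = 81.85^2.2727 = 22270 m/s

v ≈ 22.3 km/s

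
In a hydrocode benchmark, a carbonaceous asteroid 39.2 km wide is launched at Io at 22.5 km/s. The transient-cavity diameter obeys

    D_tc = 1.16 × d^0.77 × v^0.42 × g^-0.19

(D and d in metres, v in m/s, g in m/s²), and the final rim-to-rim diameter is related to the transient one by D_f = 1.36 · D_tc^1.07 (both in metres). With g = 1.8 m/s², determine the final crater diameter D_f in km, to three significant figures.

In SI: d = 39200 m, v = 22500 m/s.
d^0.77 = 39200^0.77 = 3442
v^0.42 = 22500^0.42 = 67.28
g^-0.19 = 1.8^-0.19 = 0.8943
D_tc = 1.16 × 3442 × 67.28 × 0.8943 = 2.402 × 10^5 m
D_f = 1.36 × (2.402 × 10^5)^1.07 = 7.776 × 10^5 m
     = 777.6 km

D_f ≈ 778 km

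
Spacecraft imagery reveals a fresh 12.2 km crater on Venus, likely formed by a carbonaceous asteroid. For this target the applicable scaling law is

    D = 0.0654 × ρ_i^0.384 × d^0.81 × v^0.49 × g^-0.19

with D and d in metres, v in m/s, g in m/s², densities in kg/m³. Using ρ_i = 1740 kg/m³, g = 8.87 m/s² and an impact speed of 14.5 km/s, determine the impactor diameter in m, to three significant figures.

d ≈ 474 m

Rearranging for d: d = [D / (0.0654 · 1740^0.384 · 14500^0.49 · 8.87^-0.19)]^(1/0.81).
D = 12200 m.
1740^0.384 = 17.55
14500^0.49 = 109.4
8.87^-0.19 = 0.6605
Denominator = 0.0654 × 17.55 × 109.4 × 0.6605 = 82.94
D / 82.94 = 12200 / 82.94 = 147.1
d = 147.1^(1/0.81) = 147.1^1.2346 = 474.4 m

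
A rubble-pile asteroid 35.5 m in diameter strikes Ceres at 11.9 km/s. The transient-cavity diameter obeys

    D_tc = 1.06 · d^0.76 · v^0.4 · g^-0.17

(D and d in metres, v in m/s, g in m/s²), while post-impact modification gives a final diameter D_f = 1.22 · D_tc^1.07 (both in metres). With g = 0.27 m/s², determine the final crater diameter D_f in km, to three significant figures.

D_f ≈ 1.67 km

v = 11900 m/s.
d^0.76 = 35.5^0.76 = 15.07
v^0.4 = 11900^0.4 = 42.68
g^-0.17 = 0.27^-0.17 = 1.249
D_tc = 1.06 × 15.07 × 42.68 × 1.249 = 851.5 m
D_f = 1.22 × (851.5)^1.07 = 1666 m
     = 1.666 km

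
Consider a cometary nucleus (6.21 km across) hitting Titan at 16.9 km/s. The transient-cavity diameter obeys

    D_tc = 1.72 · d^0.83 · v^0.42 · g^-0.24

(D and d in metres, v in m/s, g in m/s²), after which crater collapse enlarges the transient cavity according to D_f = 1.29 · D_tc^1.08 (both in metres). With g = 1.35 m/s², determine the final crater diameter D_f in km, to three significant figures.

In SI: d = 6210 m, v = 16900 m/s.
d^0.83 = 6210^0.83 = 1407
v^0.42 = 16900^0.42 = 59.66
g^-0.24 = 1.35^-0.24 = 0.9305
D_tc = 1.72 × 1407 × 59.66 × 0.9305 = 1.343 × 10^5 m
D_f = 1.29 × (1.343 × 10^5)^1.08 = 4.456 × 10^5 m
     = 445.6 km

D_f ≈ 446 km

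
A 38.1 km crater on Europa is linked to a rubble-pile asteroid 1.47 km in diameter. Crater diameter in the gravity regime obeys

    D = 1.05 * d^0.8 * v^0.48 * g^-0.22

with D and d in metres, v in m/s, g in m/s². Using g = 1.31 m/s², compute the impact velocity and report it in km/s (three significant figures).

Rearranging for v: v = [D / (1.05 · 1470^0.8 · 1.31^-0.22)]^(1/0.48).
D = 38100 m.
1470^0.8 = 341.9
1.31^-0.22 = 0.9423
Denominator = 1.05 × 341.9 × 0.9423 = 338.3
D / 338.3 = 38100 / 338.3 = 112.6
v = 112.6^(1/0.48) = 112.6^2.0833 = 18792 m/s

v ≈ 18.8 km/s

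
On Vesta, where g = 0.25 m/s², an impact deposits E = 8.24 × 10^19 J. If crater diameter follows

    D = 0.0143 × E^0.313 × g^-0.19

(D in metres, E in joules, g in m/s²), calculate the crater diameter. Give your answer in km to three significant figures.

D ≈ 31.9 km

E^0.313 = (8.24 × 10^19)^0.313 = 1.713 × 10^6
g^-0.19 = 0.25^-0.19 = 1.301
D = 0.0143 × 1.713 × 10^6 × 1.301 = 31869 m
   = 31.87 km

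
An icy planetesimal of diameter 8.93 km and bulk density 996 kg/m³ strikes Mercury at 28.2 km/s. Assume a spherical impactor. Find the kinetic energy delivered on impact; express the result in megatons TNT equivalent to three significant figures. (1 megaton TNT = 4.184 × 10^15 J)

d = 8930 m; v = 28200 m/s.
Mass m = (π/6) ρ d³ = (π/6) × 996 × (8930)³ = 3.714 × 10^14 kg
E = ½ m v² = 0.5 × 3.714 × 10^14 × (28200)² = 1.477 × 10^23 J
   = 1.477 × 10^23 / 4.184×10^15 = 3.530 × 10^7 Mt

E ≈ 3.53 × 10^7 Mt TNT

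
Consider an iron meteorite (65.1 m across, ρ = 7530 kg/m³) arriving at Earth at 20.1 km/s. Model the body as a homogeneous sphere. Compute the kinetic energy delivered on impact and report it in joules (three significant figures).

E ≈ 2.20 × 10^17 J

v = 20100 m/s.
Mass m = (π/6) ρ d³ = (π/6) × 7530 × (65.1)³ = 1.088 × 10^9 kg
E = ½ m v² = 0.5 × 1.088 × 10^9 × (20100)² = 2.198 × 10^17 J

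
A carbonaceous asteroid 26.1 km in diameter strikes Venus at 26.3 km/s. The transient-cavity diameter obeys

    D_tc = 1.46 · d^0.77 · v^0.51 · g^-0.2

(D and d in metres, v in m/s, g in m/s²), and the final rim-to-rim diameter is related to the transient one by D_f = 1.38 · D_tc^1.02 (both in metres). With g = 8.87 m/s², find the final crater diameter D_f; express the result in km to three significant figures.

In SI: d = 26100 m, v = 26300 m/s.
d^0.77 = 26100^0.77 = 2517
v^0.51 = 26300^0.51 = 179.5
g^-0.2 = 8.87^-0.2 = 0.6463
D_tc = 1.46 × 2517 × 179.5 × 0.6463 = 4.263 × 10^5 m
D_f = 1.38 × (4.263 × 10^5)^1.02 = 7.624 × 10^5 m
     = 762.4 km

D_f ≈ 762 km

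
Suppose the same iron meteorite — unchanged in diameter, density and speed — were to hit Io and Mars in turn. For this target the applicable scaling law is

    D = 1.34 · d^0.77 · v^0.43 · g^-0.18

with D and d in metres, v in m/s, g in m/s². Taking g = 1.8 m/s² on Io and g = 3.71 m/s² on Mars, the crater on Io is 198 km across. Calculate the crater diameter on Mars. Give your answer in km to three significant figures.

All impactor-dependent factors cancel in the ratio, leaving D_Mars/D_Io = (g_Mars/g_Io)^-0.18.
(3.71/1.8)^-0.18 = 2.061^-0.18 = 0.8779
D_Mars = 0.8779 × 198 km = 174 km

D ≈ 174 km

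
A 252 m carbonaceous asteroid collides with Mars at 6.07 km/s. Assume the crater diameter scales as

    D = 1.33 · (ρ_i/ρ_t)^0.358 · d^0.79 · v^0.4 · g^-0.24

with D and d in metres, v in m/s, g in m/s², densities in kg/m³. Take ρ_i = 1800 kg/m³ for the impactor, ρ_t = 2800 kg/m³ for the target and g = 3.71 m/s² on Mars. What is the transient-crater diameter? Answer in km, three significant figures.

In SI units: v = 6070 m/s.
(ρ_i/ρ_t)^0.358 = (1800/2800)^0.358 = 0.8537
d^0.79 = 252^0.79 = 78.91
v^0.4 = 6070^0.4 = 32.60
g^-0.24 = 3.71^-0.24 = 0.7300
D = 1.33 × 0.8537 × 78.91 × 32.60 × 0.7300 = 2132 m
   = 2.132 km

D ≈ 2.13 km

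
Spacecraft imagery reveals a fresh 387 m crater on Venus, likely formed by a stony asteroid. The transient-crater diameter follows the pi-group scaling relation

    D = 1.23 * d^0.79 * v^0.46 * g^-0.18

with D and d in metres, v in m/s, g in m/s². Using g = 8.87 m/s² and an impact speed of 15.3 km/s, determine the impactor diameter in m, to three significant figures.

d ≈ 8.73 m

Rearranging for d: d = [D / (1.23 · 15300^0.46 · 8.87^-0.18)]^(1/0.79).
15300^0.46 = 84.13
8.87^-0.18 = 0.6751
Denominator = 1.23 × 84.13 × 0.6751 = 69.86
D / 69.86 = 387 / 69.86 = 5.540
d = 5.540^(1/0.79) = 5.540^1.2658 = 8.732 m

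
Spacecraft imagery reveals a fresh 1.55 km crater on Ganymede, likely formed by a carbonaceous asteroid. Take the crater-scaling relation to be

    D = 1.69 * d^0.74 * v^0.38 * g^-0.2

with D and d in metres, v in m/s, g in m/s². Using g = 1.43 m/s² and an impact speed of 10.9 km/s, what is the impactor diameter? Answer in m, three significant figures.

Rearranging for d: d = [D / (1.69 · 10900^0.38 · 1.43^-0.2)]^(1/0.74).
D = 1550 m.
10900^0.38 = 34.22
1.43^-0.2 = 0.9310
Denominator = 1.69 × 34.22 × 0.9310 = 53.84
D / 53.84 = 1550 / 53.84 = 28.79
d = 28.79^(1/0.74) = 28.79^1.3514 = 93.76 m

d ≈ 93.8 m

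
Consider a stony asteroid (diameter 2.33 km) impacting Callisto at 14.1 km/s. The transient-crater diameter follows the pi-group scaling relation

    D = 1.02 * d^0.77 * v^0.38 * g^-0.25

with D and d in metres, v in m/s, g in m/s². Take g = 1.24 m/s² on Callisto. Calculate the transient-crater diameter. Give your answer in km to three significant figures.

D ≈ 14.3 km

In SI units: d = 2330 m, v = 14100 m/s.
d^0.77 = 2330^0.77 = 391.6
v^0.38 = 14100^0.38 = 37.73
g^-0.25 = 1.24^-0.25 = 0.9476
D = 1.02 × 391.6 × 37.73 × 0.9476 = 14281 m
   = 14.28 km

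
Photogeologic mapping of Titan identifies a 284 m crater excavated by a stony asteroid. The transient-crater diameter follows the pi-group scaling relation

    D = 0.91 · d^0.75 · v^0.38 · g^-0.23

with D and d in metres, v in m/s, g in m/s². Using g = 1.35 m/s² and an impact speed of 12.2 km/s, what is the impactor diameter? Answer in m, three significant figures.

d ≈ 19.7 m

Rearranging for d: d = [D / (0.91 · 12200^0.38 · 1.35^-0.23)]^(1/0.75).
12200^0.38 = 35.71
1.35^-0.23 = 0.9333
Denominator = 0.91 × 35.71 × 0.9333 = 30.33
D / 30.33 = 284 / 30.33 = 9.364
d = 9.364^(1/0.75) = 9.364^1.3333 = 19.74 m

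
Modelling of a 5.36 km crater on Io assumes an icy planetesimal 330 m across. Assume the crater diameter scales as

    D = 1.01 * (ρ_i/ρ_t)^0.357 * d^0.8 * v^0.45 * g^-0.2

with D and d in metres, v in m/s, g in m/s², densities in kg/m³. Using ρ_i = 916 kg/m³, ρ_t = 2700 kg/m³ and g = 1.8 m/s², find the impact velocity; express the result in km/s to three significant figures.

Rearranging for v: v = [D / (1.01 · (916/2700)^0.357 · 330^0.8 · 1.8^-0.2)]^(1/0.45).
D = 5360 m.
(916/2700)^0.357 = 0.6798
330^0.8 = 103.5
1.8^-0.2 = 0.8891
Denominator = 1.01 × 0.6798 × 103.5 × 0.8891 = 63.18
D / 63.18 = 5360 / 63.18 = 84.84
v = 84.84^(1/0.45) = 84.84^2.2222 = 19308 m/s

v ≈ 19.3 km/s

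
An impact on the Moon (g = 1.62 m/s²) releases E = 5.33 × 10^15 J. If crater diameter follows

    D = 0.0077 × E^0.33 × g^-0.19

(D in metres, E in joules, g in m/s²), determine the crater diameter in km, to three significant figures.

E^0.33 = (5.33 × 10^15)^0.33 = 1.548 × 10^5
g^-0.19 = 1.62^-0.19 = 0.9124
D = 0.0077 × 1.548 × 10^5 × 0.9124 = 1088 m
   = 1.088 km

D ≈ 1.09 km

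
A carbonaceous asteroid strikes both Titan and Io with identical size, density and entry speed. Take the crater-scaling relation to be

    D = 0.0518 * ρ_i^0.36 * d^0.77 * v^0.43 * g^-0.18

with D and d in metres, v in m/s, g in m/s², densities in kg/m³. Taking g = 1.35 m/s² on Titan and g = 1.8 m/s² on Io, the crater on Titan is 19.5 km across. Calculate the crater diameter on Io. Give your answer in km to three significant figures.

D ≈ 18.5 km

All impactor-dependent factors cancel in the ratio, leaving D_Io/D_Titan = (g_Io/g_Titan)^-0.18.
(1.8/1.35)^-0.18 = 1.333^-0.18 = 0.9496
D_Io = 0.9496 × 19.5 km = 18.5 km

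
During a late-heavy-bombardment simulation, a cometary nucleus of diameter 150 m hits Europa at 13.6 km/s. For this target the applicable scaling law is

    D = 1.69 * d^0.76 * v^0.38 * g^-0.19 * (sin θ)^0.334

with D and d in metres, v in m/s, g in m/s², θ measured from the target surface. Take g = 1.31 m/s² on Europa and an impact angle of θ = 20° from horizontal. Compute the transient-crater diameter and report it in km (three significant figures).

In SI units: v = 13600 m/s.
d^0.76 = 150^0.76 = 45.06
v^0.38 = 13600^0.38 = 37.22
g^-0.19 = 1.31^-0.19 = 0.9500
(sin 20°)^0.334 = 0.3420^0.334 = 0.6988
D = 1.69 × 45.06 × 37.22 × 0.9500 × 0.6988 = 1882 m
   = 1.882 km

D ≈ 1.88 km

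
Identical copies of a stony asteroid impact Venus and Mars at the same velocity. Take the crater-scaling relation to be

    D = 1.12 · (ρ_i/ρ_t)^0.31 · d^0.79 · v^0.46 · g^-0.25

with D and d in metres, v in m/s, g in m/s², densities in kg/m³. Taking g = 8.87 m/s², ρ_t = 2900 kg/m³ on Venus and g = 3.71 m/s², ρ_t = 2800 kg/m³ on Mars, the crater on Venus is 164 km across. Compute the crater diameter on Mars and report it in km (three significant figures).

The impactor-only factors (d, v, ρ_i) cancel in the ratio, leaving D_Mars/D_Venus = (g_Mars/g_Venus)^-0.25 · (ρ_t,Venus/ρ_t,Mars)^0.31.
(3.71/8.87)^-0.25 = 0.4183^-0.25 = 1.243
(2900/2800)^0.31 = 1.036^0.31 = 1.011
Ratio = 1.243 × 1.011 = 1.257
D_Mars = 1.257 × 164 km = 206 km

D ≈ 206 km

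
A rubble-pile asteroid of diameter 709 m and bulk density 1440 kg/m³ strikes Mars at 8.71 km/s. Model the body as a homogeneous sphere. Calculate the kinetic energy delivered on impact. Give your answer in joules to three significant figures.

v = 8710 m/s.
Mass m = (π/6) ρ d³ = (π/6) × 1440 × (709)³ = 2.687 × 10^11 kg
E = ½ m v² = 0.5 × 2.687 × 10^11 × (8710)² = 1.019 × 10^19 J

E ≈ 1.02 × 10^19 J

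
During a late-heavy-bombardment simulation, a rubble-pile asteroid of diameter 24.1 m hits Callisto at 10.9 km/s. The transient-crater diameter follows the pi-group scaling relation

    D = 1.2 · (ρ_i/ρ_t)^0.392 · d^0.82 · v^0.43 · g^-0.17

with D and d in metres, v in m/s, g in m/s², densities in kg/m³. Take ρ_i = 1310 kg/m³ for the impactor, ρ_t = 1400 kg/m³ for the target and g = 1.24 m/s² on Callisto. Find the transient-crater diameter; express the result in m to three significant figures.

D ≈ 834 m

In SI units: v = 10900 m/s.
(ρ_i/ρ_t)^0.392 = (1310/1400)^0.392 = 0.9743
d^0.82 = 24.1^0.82 = 13.59
v^0.43 = 10900^0.43 = 54.46
g^-0.17 = 1.24^-0.17 = 0.9641
D = 1.2 × 0.9743 × 13.59 × 54.46 × 0.9641 = 834.2 m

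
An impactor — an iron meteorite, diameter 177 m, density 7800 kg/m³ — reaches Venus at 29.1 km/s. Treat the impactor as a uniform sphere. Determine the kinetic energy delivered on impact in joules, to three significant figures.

E ≈ 9.59 × 10^18 J

v = 29100 m/s.
Mass m = (π/6) ρ d³ = (π/6) × 7800 × (177)³ = 2.265 × 10^10 kg
E = ½ m v² = 0.5 × 2.265 × 10^10 × (29100)² = 9.590 × 10^18 J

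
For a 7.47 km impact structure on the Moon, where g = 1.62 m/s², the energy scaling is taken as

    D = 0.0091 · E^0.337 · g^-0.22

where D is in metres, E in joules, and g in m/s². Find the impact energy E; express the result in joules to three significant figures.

E ≈ 4.86 × 10^17 J

Rearranging: E = [D / (0.0091 · g^-0.22)]^(1/0.337).
D = 7470 m.
g^-0.22 = 1.62^-0.22 = 0.8993
D / (0.0091 × 0.8993) = 7470 / (8.184 × 10^-3) = 9.128 × 10^5
E = (9.128 × 10^5)^2.9674 = 4.862 × 10^17 J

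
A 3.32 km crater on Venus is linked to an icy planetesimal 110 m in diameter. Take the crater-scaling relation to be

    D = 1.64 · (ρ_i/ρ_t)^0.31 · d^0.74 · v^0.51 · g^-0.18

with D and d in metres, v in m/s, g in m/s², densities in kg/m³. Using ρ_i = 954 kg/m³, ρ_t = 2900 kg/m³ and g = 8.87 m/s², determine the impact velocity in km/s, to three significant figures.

v ≈ 14.1 km/s

Rearranging for v: v = [D / (1.64 · (954/2900)^0.31 · 110^0.74 · 8.87^-0.18)]^(1/0.51).
D = 3320 m.
(954/2900)^0.31 = 0.7085
110^0.74 = 32.41
8.87^-0.18 = 0.6751
Denominator = 1.64 × 0.7085 × 32.41 × 0.6751 = 25.42
D / 25.42 = 3320 / 25.42 = 130.6
v = 130.6^(1/0.51) = 130.6^1.9608 = 14091 m/s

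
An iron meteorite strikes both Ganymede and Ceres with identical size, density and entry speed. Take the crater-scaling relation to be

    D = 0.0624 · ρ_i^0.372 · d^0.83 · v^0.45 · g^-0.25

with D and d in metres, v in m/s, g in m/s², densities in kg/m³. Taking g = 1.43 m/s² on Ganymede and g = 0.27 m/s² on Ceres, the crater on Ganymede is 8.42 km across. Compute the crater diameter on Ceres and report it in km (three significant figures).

All impactor-dependent factors cancel in the ratio, leaving D_Ceres/D_Ganymede = (g_Ceres/g_Ganymede)^-0.25.
(0.27/1.43)^-0.25 = 0.1888^-0.25 = 1.517
D_Ceres = 1.517 × 8.42 km = 12.8 km

D ≈ 12.8 km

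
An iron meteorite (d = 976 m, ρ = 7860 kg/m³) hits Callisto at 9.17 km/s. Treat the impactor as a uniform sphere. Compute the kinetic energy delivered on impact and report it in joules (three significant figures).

v = 9170 m/s.
Mass m = (π/6) ρ d³ = (π/6) × 7860 × (976)³ = 3.826 × 10^12 kg
E = ½ m v² = 0.5 × 3.826 × 10^12 × (9170)² = 1.609 × 10^20 J

E ≈ 1.61 × 10^20 J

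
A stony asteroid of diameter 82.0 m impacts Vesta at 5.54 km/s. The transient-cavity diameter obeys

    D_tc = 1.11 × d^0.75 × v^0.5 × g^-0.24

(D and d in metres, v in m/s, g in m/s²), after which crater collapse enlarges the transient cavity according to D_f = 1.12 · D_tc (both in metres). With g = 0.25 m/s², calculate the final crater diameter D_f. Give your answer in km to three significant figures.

v = 5540 m/s.
d^0.75 = 82^0.75 = 27.25
v^0.5 = 5540^0.5 = 74.43
g^-0.24 = 0.25^-0.24 = 1.395
D_tc = 1.11 × 27.25 × 74.43 × 1.395 = 3141 m
D_f = 1.12 × 3141 = 3518 m
     = 3.518 km

D_f ≈ 3.52 km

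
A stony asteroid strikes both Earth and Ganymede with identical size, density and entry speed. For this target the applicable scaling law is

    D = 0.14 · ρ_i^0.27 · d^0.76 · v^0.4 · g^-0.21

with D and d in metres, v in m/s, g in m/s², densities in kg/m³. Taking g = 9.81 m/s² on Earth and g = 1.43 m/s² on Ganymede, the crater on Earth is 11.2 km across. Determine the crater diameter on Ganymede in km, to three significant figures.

D ≈ 16.8 km

All impactor-dependent factors cancel in the ratio, leaving D_Ganymede/D_Earth = (g_Ganymede/g_Earth)^-0.21.
(1.43/9.81)^-0.21 = 0.1458^-0.21 = 1.498
D_Ganymede = 1.498 × 11.2 km = 16.8 km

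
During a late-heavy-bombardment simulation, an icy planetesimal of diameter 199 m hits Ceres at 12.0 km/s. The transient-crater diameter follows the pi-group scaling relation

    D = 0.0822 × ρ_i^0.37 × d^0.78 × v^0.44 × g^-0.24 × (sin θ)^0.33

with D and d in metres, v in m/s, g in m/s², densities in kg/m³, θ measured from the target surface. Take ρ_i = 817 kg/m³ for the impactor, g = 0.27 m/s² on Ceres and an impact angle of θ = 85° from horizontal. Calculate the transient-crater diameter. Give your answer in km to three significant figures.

In SI units: v = 12000 m/s.
ρ_i^0.37 = 817^0.37 = 11.95
d^0.78 = 199^0.78 = 62.10
v^0.44 = 12000^0.44 = 62.35
g^-0.24 = 0.27^-0.24 = 1.369
(sin 85°)^0.33 = 0.9962^0.33 = 0.9987
D = 0.0822 × 11.95 × 62.10 × 62.35 × 1.369 × 0.9987 = 5200 m
   = 5.200 km

D ≈ 5.20 km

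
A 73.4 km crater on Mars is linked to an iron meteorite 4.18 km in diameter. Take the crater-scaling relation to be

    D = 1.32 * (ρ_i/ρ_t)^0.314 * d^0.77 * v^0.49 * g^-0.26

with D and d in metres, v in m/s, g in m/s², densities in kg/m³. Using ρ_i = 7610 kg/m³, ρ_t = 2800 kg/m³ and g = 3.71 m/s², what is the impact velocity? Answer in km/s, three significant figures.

v ≈ 10.4 km/s

Rearranging for v: v = [D / (1.32 · (7610/2800)^0.314 · 4180^0.77 · 3.71^-0.26)]^(1/0.49).
D = 73400 m.
(7610/2800)^0.314 = 1.369
4180^0.77 = 614.2
3.71^-0.26 = 0.7112
Denominator = 1.32 × 1.369 × 614.2 × 0.7112 = 789.4
D / 789.4 = 73400 / 789.4 = 92.98
v = 92.98^(1/0.49) = 92.98^2.0408 = 10401 m/s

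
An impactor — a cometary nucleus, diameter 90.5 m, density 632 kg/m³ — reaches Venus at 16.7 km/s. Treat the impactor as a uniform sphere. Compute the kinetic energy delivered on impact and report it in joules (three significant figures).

v = 16700 m/s.
Mass m = (π/6) ρ d³ = (π/6) × 632 × (90.5)³ = 2.453 × 10^8 kg
E = ½ m v² = 0.5 × 2.453 × 10^8 × (16700)² = 3.421 × 10^16 J

E ≈ 3.42 × 10^16 J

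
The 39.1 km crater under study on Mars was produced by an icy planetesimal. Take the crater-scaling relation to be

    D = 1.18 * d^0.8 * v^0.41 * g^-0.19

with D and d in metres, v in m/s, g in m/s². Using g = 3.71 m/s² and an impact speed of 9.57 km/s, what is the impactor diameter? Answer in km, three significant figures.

Rearranging for d: d = [D / (1.18 · 9570^0.41 · 3.71^-0.19)]^(1/0.8).
D = 39100 m.
9570^0.41 = 42.87
3.71^-0.19 = 0.7795
Denominator = 1.18 × 42.87 × 0.7795 = 39.43
D / 39.43 = 39100 / 39.43 = 991.6
d = 991.6^(1/0.8) = 991.6^1.25 = 5564 m

d ≈ 5.56 km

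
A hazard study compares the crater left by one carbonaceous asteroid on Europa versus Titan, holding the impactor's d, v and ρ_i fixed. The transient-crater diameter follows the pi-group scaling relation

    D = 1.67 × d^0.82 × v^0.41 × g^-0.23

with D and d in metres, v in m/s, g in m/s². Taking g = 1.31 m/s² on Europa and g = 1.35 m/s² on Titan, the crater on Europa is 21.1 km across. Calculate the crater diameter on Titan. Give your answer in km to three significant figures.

All impactor-dependent factors cancel in the ratio, leaving D_Titan/D_Europa = (g_Titan/g_Europa)^-0.23.
(1.35/1.31)^-0.23 = 1.031^-0.23 = 0.9930
D_Titan = 0.9930 × 21.1 km = 21.0 km

D ≈ 21.0 km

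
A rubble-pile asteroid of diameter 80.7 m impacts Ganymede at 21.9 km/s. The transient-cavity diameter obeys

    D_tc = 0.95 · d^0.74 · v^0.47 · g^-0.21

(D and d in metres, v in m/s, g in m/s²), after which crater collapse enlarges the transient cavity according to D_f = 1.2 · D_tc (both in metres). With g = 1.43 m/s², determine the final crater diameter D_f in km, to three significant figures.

v = 21900 m/s.
d^0.74 = 80.7^0.74 = 25.77
v^0.47 = 21900^0.47 = 109.7
g^-0.21 = 1.43^-0.21 = 0.9276
D_tc = 0.95 × 25.77 × 109.7 × 0.9276 = 2491 m
D_f = 1.2 × 2491 = 2989 m
     = 2.989 km

D_f ≈ 2.99 km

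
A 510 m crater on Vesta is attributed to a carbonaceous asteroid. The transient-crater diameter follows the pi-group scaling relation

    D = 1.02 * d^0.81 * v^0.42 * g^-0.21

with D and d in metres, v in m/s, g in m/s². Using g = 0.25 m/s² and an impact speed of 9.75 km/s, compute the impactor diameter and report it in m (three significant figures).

Rearranging for d: d = [D / (1.02 · 9750^0.42 · 0.25^-0.21)]^(1/0.81).
9750^0.42 = 47.36
0.25^-0.21 = 1.338
Denominator = 1.02 × 47.36 × 1.338 = 64.64
D / 64.64 = 510 / 64.64 = 7.890
d = 7.890^(1/0.81) = 7.890^1.2346 = 12.81 m

d ≈ 12.8 m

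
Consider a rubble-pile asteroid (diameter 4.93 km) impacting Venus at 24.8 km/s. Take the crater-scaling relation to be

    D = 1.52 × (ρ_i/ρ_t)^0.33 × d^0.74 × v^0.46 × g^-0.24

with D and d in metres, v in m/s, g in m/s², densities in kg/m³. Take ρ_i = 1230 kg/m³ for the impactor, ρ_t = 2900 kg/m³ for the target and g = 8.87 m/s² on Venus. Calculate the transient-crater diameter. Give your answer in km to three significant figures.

In SI units: d = 4930 m, v = 24800 m/s.
(ρ_i/ρ_t)^0.33 = (1230/2900)^0.33 = 0.7535
d^0.74 = 4930^0.74 = 540.4
v^0.46 = 24800^0.46 = 105.1
g^-0.24 = 8.87^-0.24 = 0.5922
D = 1.52 × 0.7535 × 540.4 × 105.1 × 0.5922 = 38522 m
   = 38.52 km

D ≈ 38.5 km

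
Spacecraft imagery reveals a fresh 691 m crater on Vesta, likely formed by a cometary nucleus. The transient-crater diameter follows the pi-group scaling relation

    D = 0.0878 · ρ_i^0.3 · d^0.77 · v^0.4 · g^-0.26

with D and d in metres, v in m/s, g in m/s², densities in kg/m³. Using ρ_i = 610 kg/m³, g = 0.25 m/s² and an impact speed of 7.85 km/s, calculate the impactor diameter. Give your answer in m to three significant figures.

Rearranging for d: d = [D / (0.0878 · 610^0.3 · 7850^0.4 · 0.25^-0.26)]^(1/0.77).
610^0.3 = 6.849
7850^0.4 = 36.14
0.25^-0.26 = 1.434
Denominator = 0.0878 × 6.849 × 36.14 × 1.434 = 31.16
D / 31.16 = 691 / 31.16 = 22.18
d = 22.18^(1/0.77) = 22.18^1.2987 = 55.98 m

d ≈ 56.0 m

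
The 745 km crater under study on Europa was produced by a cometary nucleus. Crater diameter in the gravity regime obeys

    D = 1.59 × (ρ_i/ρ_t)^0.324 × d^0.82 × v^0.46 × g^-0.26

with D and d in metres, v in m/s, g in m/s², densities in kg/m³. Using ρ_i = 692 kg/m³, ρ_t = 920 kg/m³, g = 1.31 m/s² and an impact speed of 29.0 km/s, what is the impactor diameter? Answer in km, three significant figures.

Rearranging for d: d = [D / (1.59 · (692/920)^0.324 · 29000^0.46 · 1.31^-0.26)]^(1/0.82).
D = 745000 m.
(692/920)^0.324 = 0.9119
29000^0.46 = 112.9
1.31^-0.26 = 0.9322
Denominator = 1.59 × 0.9119 × 112.9 × 0.9322 = 152.6
D / 152.6 = 745000 / 152.6 = 4882
d = 4882^(1/0.82) = 4882^1.2195 = 31495 m

d ≈ 31.5 km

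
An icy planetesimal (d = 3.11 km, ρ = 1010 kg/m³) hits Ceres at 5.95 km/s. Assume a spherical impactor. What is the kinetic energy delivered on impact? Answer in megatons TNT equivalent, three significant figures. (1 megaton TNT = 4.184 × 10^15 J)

d = 3110 m; v = 5950 m/s.
Mass m = (π/6) ρ d³ = (π/6) × 1010 × (3110)³ = 1.591 × 10^13 kg
E = ½ m v² = 0.5 × 1.591 × 10^13 × (5950)² = 2.816 × 10^20 J
   = 2.816 × 10^20 / 4.184×10^15 = 67304 Mt

E ≈ 67300 Mt TNT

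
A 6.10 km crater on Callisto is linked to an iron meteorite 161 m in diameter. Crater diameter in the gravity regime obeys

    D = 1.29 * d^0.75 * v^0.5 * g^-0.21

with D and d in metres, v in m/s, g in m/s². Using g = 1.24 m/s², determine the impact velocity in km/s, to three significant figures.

v ≈ 12.0 km/s

Rearranging for v: v = [D / (1.29 · 161^0.75 · 1.24^-0.21)]^(1/0.5).
D = 6100 m.
161^0.75 = 45.20
1.24^-0.21 = 0.9558
Denominator = 1.29 × 45.20 × 0.9558 = 55.73
D / 55.73 = 6100 / 55.73 = 109.5
v = 109.5^(1/0.5) = 109.5^2 = 11990 m/s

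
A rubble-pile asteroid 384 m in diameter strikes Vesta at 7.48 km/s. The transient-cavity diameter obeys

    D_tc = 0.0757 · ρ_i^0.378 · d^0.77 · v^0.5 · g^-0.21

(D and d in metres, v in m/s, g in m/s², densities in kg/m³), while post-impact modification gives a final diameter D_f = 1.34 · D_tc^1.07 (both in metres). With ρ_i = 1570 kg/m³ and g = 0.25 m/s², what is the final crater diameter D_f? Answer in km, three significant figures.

D_f ≈ 36.1 km

v = 7480 m/s.
ρ_i^0.378 = 1570^0.378 = 16.15
d^0.77 = 384^0.77 = 97.71
v^0.5 = 7480^0.5 = 86.49
g^-0.21 = 0.25^-0.21 = 1.338
D_tc = 0.0757 × 16.15 × 97.71 × 86.49 × 1.338 = 13820 m
D_f = 1.34 × (13820)^1.07 = 36095 m
     = 36.10 km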